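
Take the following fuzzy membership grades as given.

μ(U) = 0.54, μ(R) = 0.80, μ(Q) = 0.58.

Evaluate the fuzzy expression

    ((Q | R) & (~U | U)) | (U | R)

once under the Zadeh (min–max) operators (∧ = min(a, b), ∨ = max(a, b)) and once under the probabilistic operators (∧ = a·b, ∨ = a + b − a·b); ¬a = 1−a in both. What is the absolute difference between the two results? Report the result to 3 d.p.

Under Zadeh (min–max):
  Q | R = max(a, b) on (0.58, 0.80) = 0.80
  ~U = 1 − 0.54 = 0.46
  ~U | U = max(a, b) on (0.46, 0.54) = 0.54
  (Q | R) & (~U | U) = min(a, b) on (0.80, 0.54) = 0.54
  U | R = max(a, b) on (0.54, 0.80) = 0.80
  ((Q | R) & (~U | U)) | (U | R) = max(a, b) on (0.54, 0.80) = 0.80
  → value = 0.8000
Under probabilistic:
  Q | R = a + b − a·b on (0.5800, 0.8000) = 0.9160
  ~U = 1 − 0.5400 = 0.4600
  ~U | U = a + b − a·b on (0.4600, 0.5400) = 0.7516
  (Q | R) & (~U | U) = a·b on (0.9160, 0.7516) = 0.6885
  U | R = a + b − a·b on (0.5400, 0.8000) = 0.9080
  ((Q | R) & (~U | U)) | (U | R) = a + b − a·b on (0.6885, 0.9080) = 0.9713
  → value = 0.9713
|0.8000 − 0.9713| = 0.171

0.171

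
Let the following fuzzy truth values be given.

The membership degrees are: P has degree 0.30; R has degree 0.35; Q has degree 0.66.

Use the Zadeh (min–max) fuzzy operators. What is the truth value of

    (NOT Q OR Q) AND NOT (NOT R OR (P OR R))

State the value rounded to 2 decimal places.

0.35

NOT Q = 1 − 0.66 = 0.34
NOT Q OR Q = max(a, b) on (0.34, 0.66) = 0.66
NOT R = 1 − 0.35 = 0.65
P OR R = max(a, b) on (0.30, 0.35) = 0.35
NOT R OR (P OR R) = max(a, b) on (0.65, 0.35) = 0.65
NOT (NOT R OR (P OR R)) = 1 − 0.65 = 0.35
(NOT Q OR Q) AND NOT (NOT R OR (P OR R)) = min(a, b) on (0.66, 0.35) = 0.35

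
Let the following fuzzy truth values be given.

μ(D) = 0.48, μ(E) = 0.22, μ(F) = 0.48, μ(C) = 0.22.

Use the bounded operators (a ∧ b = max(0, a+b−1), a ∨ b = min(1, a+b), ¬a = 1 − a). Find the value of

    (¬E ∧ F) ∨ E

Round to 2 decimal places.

0.48

¬E = 1 − 0.22 = 0.78
¬E ∧ F = max(0, a+b−1) on (0.78, 0.48) = 0.26
(¬E ∧ F) ∨ E = min(1, a+b) on (0.26, 0.22) = 0.48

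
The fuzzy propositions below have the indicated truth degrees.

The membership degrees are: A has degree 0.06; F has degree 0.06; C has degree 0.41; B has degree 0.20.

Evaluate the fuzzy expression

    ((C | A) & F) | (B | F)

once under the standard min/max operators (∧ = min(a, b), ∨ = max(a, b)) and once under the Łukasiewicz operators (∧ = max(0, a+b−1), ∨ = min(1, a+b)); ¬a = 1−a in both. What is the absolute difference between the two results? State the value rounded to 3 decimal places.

0.060

Under standard min/max:
  C | A = max(a, b) on (0.41, 0.06) = 0.41
  (C | A) & F = min(a, b) on (0.41, 0.06) = 0.06
  B | F = max(a, b) on (0.20, 0.06) = 0.20
  ((C | A) & F) | (B | F) = max(a, b) on (0.06, 0.20) = 0.20
  → value = 0.2000
Under Łukasiewicz:
  C | A = min(1, a+b) on (0.41, 0.06) = 0.47
  (C | A) & F = max(0, a+b−1) on (0.47, 0.06) = 0.00
  B | F = min(1, a+b) on (0.20, 0.06) = 0.26
  ((C | A) & F) | (B | F) = min(1, a+b) on (0.00, 0.26) = 0.26
  → value = 0.2600
|0.2000 − 0.2600| = 0.060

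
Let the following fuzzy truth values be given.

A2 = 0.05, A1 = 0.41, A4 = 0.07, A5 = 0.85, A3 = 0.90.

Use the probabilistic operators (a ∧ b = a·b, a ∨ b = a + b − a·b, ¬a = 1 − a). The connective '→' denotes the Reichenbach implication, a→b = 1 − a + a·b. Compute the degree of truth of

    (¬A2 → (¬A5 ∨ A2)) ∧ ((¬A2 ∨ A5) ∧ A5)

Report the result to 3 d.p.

0.196

¬A2 = 1 − 0.0500 = 0.9500
¬A5 = 1 − 0.8500 = 0.1500
¬A5 ∨ A2 = a + b − a·b on (0.1500, 0.0500) = 0.1925
¬A2 → (¬A5 ∨ A2)  [Reichenbach: 1 − a + a·b] with a=0.9500, b=0.1925 → 0.2329
¬A2 = 1 − 0.0500 = 0.9500
¬A2 ∨ A5 = a + b − a·b on (0.9500, 0.8500) = 0.9925
(¬A2 ∨ A5) ∧ A5 = a·b on (0.9925, 0.8500) = 0.8436
(¬A2 → (¬A5 ∨ A2)) ∧ ((¬A2 ∨ A5) ∧ A5) = a·b on (0.2329, 0.8436) = 0.1965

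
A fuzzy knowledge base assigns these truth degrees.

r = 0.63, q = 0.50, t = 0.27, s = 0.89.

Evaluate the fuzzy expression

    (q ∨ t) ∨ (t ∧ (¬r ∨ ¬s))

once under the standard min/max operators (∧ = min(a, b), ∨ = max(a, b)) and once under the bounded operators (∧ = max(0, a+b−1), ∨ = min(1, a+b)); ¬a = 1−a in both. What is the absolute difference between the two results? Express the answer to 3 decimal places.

0.270

Under standard min/max:
  q ∨ t = max(a, b) on (0.50, 0.27) = 0.50
  ¬r = 1 − 0.63 = 0.37
  ¬s = 1 − 0.89 = 0.11
  ¬r ∨ ¬s = max(a, b) on (0.37, 0.11) = 0.37
  t ∧ (¬r ∨ ¬s) = min(a, b) on (0.27, 0.37) = 0.27
  (q ∨ t) ∨ (t ∧ (¬r ∨ ¬s)) = max(a, b) on (0.50, 0.27) = 0.50
  → value = 0.5000
Under bounded:
  q ∨ t = min(1, a+b) on (0.50, 0.27) = 0.77
  ¬r = 1 − 0.63 = 0.37
  ¬s = 1 − 0.89 = 0.11
  ¬r ∨ ¬s = min(1, a+b) on (0.37, 0.11) = 0.48
  t ∧ (¬r ∨ ¬s) = max(0, a+b−1) on (0.27, 0.48) = 0.00
  (q ∨ t) ∨ (t ∧ (¬r ∨ ¬s)) = min(1, a+b) on (0.77, 0.00) = 0.77
  → value = 0.7700
|0.5000 − 0.7700| = 0.270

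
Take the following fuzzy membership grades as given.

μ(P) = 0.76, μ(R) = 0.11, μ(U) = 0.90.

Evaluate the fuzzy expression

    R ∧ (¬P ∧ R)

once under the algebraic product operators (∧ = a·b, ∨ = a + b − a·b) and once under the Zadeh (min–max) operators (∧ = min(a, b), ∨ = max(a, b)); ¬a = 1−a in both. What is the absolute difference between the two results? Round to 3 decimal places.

0.107

Under algebraic product:
  ¬P = 1 − 0.7600 = 0.2400
  ¬P ∧ R = a·b on (0.2400, 0.1100) = 0.0264
  R ∧ (¬P ∧ R) = a·b on (0.1100, 0.0264) = 0.0029
  → value = 0.0029
Under Zadeh (min–max):
  ¬P = 1 − 0.76 = 0.24
  ¬P ∧ R = min(a, b) on (0.24, 0.11) = 0.11
  R ∧ (¬P ∧ R) = min(a, b) on (0.11, 0.11) = 0.11
  → value = 0.1100
|0.0029 − 0.1100| = 0.107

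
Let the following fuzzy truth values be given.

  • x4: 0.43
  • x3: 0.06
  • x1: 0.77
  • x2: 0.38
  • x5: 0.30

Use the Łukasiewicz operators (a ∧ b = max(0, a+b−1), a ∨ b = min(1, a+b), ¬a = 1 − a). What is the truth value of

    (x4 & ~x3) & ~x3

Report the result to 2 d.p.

0.31

~x3 = 1 − 0.06 = 0.94
x4 & ~x3 = max(0, a+b−1) on (0.43, 0.94) = 0.37
~x3 = 1 − 0.06 = 0.94
(x4 & ~x3) & ~x3 = max(0, a+b−1) on (0.37, 0.94) = 0.31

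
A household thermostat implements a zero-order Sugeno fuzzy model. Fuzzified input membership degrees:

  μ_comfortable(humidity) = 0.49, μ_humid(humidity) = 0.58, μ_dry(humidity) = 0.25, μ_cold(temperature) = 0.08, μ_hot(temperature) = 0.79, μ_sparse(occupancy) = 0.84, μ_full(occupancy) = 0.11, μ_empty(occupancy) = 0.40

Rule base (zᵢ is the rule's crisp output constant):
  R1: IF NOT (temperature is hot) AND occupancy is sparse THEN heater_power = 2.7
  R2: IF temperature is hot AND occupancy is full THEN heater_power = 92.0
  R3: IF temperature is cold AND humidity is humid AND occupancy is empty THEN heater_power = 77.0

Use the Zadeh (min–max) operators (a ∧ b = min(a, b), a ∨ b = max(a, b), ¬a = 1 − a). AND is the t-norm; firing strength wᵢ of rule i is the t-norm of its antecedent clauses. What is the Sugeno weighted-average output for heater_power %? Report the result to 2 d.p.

R1 (z=2.7): ¬hot=1−0.79=0.21, sparse=0.84; AND[min(a, b)] → w = 0.21
R2 (z=92.0): hot=0.79, full=0.11; AND[min(a, b)] → w = 0.11
R3 (z=77.0): cold=0.08, humid=0.58, empty=0.40; AND[min(a, b)] → w = 0.08
Weighted average = (0.21·2.7 + 0.11·92.0 + 0.08·77.0) / (0.21 + 0.11 + 0.08)
  = 16.8470 / 0.4000 = 42.12

42.12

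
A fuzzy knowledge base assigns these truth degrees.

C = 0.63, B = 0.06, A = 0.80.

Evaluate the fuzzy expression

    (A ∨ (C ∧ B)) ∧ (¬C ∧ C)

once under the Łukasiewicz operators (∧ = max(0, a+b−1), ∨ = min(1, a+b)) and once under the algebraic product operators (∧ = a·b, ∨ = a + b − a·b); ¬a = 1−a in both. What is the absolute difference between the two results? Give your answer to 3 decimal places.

Under Łukasiewicz:
  C ∧ B = max(0, a+b−1) on (0.63, 0.06) = 0.00
  A ∨ (C ∧ B) = min(1, a+b) on (0.80, 0.00) = 0.80
  ¬C = 1 − 0.63 = 0.37
  ¬C ∧ C = max(0, a+b−1) on (0.37, 0.63) = 0.00
  (A ∨ (C ∧ B)) ∧ (¬C ∧ C) = max(0, a+b−1) on (0.80, 0.00) = 0.00
  → value = 0.0000
Under algebraic product:
  C ∧ B = a·b on (0.6300, 0.0600) = 0.0378
  A ∨ (C ∧ B) = a + b − a·b on (0.8000, 0.0378) = 0.8076
  ¬C = 1 − 0.6300 = 0.3700
  ¬C ∧ C = a·b on (0.3700, 0.6300) = 0.2331
  (A ∨ (C ∧ B)) ∧ (¬C ∧ C) = a·b on (0.8076, 0.2331) = 0.1882
  → value = 0.1882
|0.0000 − 0.1882| = 0.188

0.188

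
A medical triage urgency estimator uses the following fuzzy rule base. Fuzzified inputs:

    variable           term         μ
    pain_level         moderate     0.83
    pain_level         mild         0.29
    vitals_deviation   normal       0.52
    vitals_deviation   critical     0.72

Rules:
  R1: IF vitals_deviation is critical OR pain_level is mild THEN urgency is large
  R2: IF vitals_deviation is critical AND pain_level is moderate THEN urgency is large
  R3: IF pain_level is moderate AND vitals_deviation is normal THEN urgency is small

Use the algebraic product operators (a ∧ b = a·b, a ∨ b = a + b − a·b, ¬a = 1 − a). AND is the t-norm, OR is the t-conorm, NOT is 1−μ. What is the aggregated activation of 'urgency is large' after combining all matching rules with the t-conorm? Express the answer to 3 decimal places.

R1: critical=0.72, mild=0.29; OR[a + b − a·b] → w = 0.8012
R2: critical=0.72, moderate=0.83; AND[a·b] → w = 0.5976
R3: moderate=0.83, normal=0.52; AND[a·b] → w = 0.4316
Rules with consequent 'large': {R1, R2} → strengths 0.8012, 0.5976
Aggregate via t-conorm [a + b − a·b]: 0.9200

0.920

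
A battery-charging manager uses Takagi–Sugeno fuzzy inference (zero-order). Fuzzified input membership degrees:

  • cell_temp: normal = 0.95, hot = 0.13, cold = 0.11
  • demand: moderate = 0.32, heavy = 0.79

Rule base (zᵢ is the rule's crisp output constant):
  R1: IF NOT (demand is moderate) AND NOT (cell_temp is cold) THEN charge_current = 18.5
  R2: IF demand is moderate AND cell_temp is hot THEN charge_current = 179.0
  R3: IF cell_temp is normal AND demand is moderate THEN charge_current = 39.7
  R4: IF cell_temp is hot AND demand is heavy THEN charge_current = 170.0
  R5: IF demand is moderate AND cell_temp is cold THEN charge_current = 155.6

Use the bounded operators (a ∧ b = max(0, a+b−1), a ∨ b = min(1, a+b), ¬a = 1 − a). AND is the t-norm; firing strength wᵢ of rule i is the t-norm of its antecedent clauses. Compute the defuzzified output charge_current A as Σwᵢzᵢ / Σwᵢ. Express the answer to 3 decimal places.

R1 (z=18.5): ¬moderate=1−0.32=0.68, ¬cold=1−0.11=0.89; AND[max(0, a+b−1)] → w = 0.57
R2 (z=179.0): moderate=0.32, hot=0.13; AND[max(0, a+b−1)] → w = 0.00
R3 (z=39.7): normal=0.95, moderate=0.32; AND[max(0, a+b−1)] → w = 0.27
R4 (z=170.0): hot=0.13, heavy=0.79; AND[max(0, a+b−1)] → w = 0.00
R5 (z=155.6): moderate=0.32, cold=0.11; AND[max(0, a+b−1)] → w = 0.00
Weighted average = (0.57·18.5 + 0.00·179.0 + 0.27·39.7 + 0.00·170.0 + 0.00·155.6) / (0.57 + 0.00 + 0.27 + 0.00 + 0.00)
  = 21.2640 / 0.8400 = 25.314

25.314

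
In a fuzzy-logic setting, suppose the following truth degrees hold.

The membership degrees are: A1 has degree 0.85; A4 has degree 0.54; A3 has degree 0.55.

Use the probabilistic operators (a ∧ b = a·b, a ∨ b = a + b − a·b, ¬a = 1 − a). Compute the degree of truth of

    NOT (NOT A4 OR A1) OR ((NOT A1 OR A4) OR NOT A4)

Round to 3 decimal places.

NOT A4 = 1 − 0.5400 = 0.4600
NOT A4 OR A1 = a + b − a·b on (0.4600, 0.8500) = 0.9190
NOT (NOT A4 OR A1) = 1 − 0.9190 = 0.0810
NOT A1 = 1 − 0.8500 = 0.1500
NOT A1 OR A4 = a + b − a·b on (0.1500, 0.5400) = 0.6090
NOT A4 = 1 − 0.5400 = 0.4600
(NOT A1 OR A4) OR NOT A4 = a + b − a·b on (0.6090, 0.4600) = 0.7889
NOT (NOT A4 OR A1) OR ((NOT A1 OR A4) OR NOT A4) = a + b − a·b on (0.0810, 0.7889) = 0.8060

0.806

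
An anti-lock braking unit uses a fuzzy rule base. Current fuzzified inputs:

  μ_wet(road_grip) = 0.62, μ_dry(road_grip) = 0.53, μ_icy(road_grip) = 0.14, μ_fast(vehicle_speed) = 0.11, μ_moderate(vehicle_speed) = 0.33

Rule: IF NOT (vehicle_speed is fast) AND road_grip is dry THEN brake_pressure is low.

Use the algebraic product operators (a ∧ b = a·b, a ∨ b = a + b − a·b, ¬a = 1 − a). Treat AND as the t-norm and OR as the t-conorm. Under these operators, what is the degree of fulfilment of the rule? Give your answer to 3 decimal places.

0.472

firing strength: ¬fast=1−0.11=0.89, dry=0.53; AND[a·b] → w = 0.4717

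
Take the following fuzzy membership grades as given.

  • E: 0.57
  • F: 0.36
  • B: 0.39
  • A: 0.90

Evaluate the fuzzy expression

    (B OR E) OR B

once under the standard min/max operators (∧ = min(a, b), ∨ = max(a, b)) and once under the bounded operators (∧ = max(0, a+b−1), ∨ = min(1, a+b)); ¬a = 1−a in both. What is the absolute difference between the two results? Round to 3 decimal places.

0.430

Under standard min/max:
  B OR E = max(a, b) on (0.39, 0.57) = 0.57
  (B OR E) OR B = max(a, b) on (0.57, 0.39) = 0.57
  → value = 0.5700
Under bounded:
  B OR E = min(1, a+b) on (0.39, 0.57) = 0.96
  (B OR E) OR B = min(1, a+b) on (0.96, 0.39) = 1.00
  → value = 1.0000
|0.5700 − 1.0000| = 0.430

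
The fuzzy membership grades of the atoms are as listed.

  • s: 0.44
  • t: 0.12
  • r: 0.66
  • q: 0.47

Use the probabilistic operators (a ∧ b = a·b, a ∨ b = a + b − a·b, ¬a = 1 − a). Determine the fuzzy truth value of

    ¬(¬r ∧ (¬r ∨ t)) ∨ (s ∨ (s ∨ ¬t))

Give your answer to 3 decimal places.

0.995

¬r = 1 − 0.6600 = 0.3400
¬r = 1 − 0.6600 = 0.3400
¬r ∨ t = a + b − a·b on (0.3400, 0.1200) = 0.4192
¬r ∧ (¬r ∨ t) = a·b on (0.3400, 0.4192) = 0.1425
¬(¬r ∧ (¬r ∨ t)) = 1 − 0.1425 = 0.8575
¬t = 1 − 0.1200 = 0.8800
s ∨ ¬t = a + b − a·b on (0.4400, 0.8800) = 0.9328
s ∨ (s ∨ ¬t) = a + b − a·b on (0.4400, 0.9328) = 0.9624
¬(¬r ∧ (¬r ∨ t)) ∨ (s ∨ (s ∨ ¬t)) = a + b − a·b on (0.8575, 0.9624) = 0.9946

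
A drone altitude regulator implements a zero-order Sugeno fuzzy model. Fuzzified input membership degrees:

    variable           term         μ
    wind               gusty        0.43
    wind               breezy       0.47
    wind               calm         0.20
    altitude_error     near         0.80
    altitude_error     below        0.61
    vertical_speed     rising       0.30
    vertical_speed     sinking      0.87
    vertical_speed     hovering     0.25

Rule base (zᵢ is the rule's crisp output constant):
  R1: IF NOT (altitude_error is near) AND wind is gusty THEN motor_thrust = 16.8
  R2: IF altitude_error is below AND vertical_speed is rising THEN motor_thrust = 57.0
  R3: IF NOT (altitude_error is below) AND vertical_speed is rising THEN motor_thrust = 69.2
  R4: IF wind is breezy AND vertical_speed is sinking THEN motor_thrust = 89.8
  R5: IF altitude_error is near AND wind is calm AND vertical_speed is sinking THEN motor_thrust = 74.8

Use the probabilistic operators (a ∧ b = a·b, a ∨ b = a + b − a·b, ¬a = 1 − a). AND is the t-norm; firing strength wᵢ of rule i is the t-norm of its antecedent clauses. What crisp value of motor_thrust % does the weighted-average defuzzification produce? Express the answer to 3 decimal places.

R1 (z=16.8): ¬near=1−0.80=0.20, gusty=0.43; AND[a·b] → w = 0.0860
R2 (z=57.0): below=0.61, rising=0.30; AND[a·b] → w = 0.1830
R3 (z=69.2): ¬below=1−0.61=0.39, rising=0.30; AND[a·b] → w = 0.1170
R4 (z=89.8): breezy=0.47, sinking=0.87; AND[a·b] → w = 0.4089
R5 (z=74.8): near=0.80, calm=0.20, sinking=0.87; AND[a·b] → w = 0.1392
Weighted average = (0.0860·16.8 + 0.1830·57.0 + 0.1170·69.2 + 0.4089·89.8 + 0.1392·74.8) / (0.0860 + 0.1830 + 0.1170 + 0.4089 + 0.1392)
  = 67.1036 / 0.9341 = 71.838

71.838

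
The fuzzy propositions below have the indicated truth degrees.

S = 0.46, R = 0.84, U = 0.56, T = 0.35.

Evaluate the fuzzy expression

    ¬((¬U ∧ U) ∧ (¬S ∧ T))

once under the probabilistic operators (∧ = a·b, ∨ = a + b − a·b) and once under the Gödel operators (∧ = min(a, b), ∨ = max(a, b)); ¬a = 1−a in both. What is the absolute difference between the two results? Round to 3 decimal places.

Under probabilistic:
  ¬U = 1 − 0.5600 = 0.4400
  ¬U ∧ U = a·b on (0.4400, 0.5600) = 0.2464
  ¬S = 1 − 0.4600 = 0.5400
  ¬S ∧ T = a·b on (0.5400, 0.3500) = 0.1890
  (¬U ∧ U) ∧ (¬S ∧ T) = a·b on (0.2464, 0.1890) = 0.0466
  ¬((¬U ∧ U) ∧ (¬S ∧ T)) = 1 − 0.0466 = 0.9534
  → value = 0.9534
Under Gödel:
  ¬U = 1 − 0.56 = 0.44
  ¬U ∧ U = min(a, b) on (0.44, 0.56) = 0.44
  ¬S = 1 − 0.46 = 0.54
  ¬S ∧ T = min(a, b) on (0.54, 0.35) = 0.35
  (¬U ∧ U) ∧ (¬S ∧ T) = min(a, b) on (0.44, 0.35) = 0.35
  ¬((¬U ∧ U) ∧ (¬S ∧ T)) = 1 − 0.35 = 0.65
  → value = 0.6500
|0.9534 − 0.6500| = 0.303

0.303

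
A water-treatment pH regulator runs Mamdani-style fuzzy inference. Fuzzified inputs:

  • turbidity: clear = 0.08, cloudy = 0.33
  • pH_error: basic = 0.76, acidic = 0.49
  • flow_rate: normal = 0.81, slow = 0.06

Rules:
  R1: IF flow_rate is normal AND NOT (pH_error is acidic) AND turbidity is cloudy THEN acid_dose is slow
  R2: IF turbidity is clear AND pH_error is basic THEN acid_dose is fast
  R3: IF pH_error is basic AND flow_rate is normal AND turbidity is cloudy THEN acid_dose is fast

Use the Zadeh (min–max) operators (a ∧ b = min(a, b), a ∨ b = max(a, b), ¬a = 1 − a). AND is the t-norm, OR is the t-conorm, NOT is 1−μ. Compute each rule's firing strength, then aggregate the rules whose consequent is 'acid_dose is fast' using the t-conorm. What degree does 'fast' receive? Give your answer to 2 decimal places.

R1: normal=0.81, ¬acidic=1−0.49=0.51, cloudy=0.33; AND[min(a, b)] → w = 0.33
R2: clear=0.08, basic=0.76; AND[min(a, b)] → w = 0.08
R3: basic=0.76, normal=0.81, cloudy=0.33; AND[min(a, b)] → w = 0.33
Rules with consequent 'fast': {R2, R3} → strengths 0.08, 0.33
Aggregate via t-conorm [max(a, b)]: 0.33

0.33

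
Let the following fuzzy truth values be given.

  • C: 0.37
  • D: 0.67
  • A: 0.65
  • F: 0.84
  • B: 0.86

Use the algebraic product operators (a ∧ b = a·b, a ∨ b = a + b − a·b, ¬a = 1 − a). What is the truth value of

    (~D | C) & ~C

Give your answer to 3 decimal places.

0.364

~D = 1 − 0.6700 = 0.3300
~D | C = a + b − a·b on (0.3300, 0.3700) = 0.5779
~C = 1 − 0.3700 = 0.6300
(~D | C) & ~C = a·b on (0.5779, 0.6300) = 0.3641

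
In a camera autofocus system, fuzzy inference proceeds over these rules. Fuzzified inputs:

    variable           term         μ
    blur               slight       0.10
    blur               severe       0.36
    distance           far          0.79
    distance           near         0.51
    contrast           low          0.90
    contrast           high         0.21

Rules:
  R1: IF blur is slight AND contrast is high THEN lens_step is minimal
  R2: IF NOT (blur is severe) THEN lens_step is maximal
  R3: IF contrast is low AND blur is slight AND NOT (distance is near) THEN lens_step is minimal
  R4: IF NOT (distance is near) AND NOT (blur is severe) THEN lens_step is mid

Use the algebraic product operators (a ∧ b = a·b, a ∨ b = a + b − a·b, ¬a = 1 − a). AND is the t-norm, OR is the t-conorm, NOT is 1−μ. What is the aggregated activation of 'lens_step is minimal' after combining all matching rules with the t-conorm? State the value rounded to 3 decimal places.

0.064

R1: slight=0.10, high=0.21; AND[a·b] → w = 0.0210
R2: ¬severe=1−0.36=0.64 → w = 0.6400
R3: low=0.90, slight=0.10, ¬near=1−0.51=0.49; AND[a·b] → w = 0.0441
R4: ¬near=1−0.51=0.49, ¬severe=1−0.36=0.64; AND[a·b] → w = 0.3136
Rules with consequent 'minimal': {R1, R3} → strengths 0.0210, 0.0441
Aggregate via t-conorm [a + b − a·b]: 0.0642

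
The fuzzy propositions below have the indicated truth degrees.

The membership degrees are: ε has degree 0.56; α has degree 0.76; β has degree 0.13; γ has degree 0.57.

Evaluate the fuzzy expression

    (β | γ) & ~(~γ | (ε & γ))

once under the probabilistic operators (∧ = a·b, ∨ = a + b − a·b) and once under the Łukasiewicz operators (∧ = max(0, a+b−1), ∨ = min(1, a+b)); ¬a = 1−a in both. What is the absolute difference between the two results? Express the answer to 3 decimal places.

Under probabilistic:
  β | γ = a + b − a·b on (0.1300, 0.5700) = 0.6259
  ~γ = 1 − 0.5700 = 0.4300
  ε & γ = a·b on (0.5600, 0.5700) = 0.3192
  ~γ | (ε & γ) = a + b − a·b on (0.4300, 0.3192) = 0.6119
  ~(~γ | (ε & γ)) = 1 − 0.6119 = 0.3881
  (β | γ) & ~(~γ | (ε & γ)) = a·b on (0.6259, 0.3881) = 0.2429
  → value = 0.2429
Under Łukasiewicz:
  β | γ = min(1, a+b) on (0.13, 0.57) = 0.70
  ~γ = 1 − 0.57 = 0.43
  ε & γ = max(0, a+b−1) on (0.56, 0.57) = 0.13
  ~γ | (ε & γ) = min(1, a+b) on (0.43, 0.13) = 0.56
  ~(~γ | (ε & γ)) = 1 − 0.56 = 0.44
  (β | γ) & ~(~γ | (ε & γ)) = max(0, a+b−1) on (0.70, 0.44) = 0.14
  → value = 0.1400
|0.2429 − 0.1400| = 0.103

0.103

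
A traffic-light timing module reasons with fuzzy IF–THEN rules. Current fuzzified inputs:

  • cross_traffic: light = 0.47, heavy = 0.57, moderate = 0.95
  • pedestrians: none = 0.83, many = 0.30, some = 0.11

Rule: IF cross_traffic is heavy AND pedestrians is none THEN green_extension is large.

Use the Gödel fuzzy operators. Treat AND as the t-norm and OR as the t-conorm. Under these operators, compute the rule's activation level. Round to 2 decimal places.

firing strength: heavy=0.57, none=0.83; AND[min(a, b)] → w = 0.57

0.57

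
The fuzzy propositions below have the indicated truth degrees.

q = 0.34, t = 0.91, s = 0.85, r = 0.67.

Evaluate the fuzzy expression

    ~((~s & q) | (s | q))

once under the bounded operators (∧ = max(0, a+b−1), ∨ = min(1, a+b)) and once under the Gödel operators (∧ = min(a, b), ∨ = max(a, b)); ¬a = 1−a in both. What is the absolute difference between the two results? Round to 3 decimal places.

Under bounded:
  ~s = 1 − 0.85 = 0.15
  ~s & q = max(0, a+b−1) on (0.15, 0.34) = 0.00
  s | q = min(1, a+b) on (0.85, 0.34) = 1.00
  (~s & q) | (s | q) = min(1, a+b) on (0.00, 1.00) = 1.00
  ~((~s & q) | (s | q)) = 1 − 1.00 = 0.00
  → value = 0.0000
Under Gödel:
  ~s = 1 − 0.85 = 0.15
  ~s & q = min(a, b) on (0.15, 0.34) = 0.15
  s | q = max(a, b) on (0.85, 0.34) = 0.85
  (~s & q) | (s | q) = max(a, b) on (0.15, 0.85) = 0.85
  ~((~s & q) | (s | q)) = 1 − 0.85 = 0.15
  → value = 0.1500
|0.0000 − 0.1500| = 0.150

0.150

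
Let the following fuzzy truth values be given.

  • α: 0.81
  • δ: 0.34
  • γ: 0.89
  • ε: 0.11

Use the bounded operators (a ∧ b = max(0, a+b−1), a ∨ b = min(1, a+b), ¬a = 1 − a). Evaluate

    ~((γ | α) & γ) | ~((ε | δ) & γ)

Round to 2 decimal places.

γ | α = min(1, a+b) on (0.89, 0.81) = 1.00
(γ | α) & γ = max(0, a+b−1) on (1.00, 0.89) = 0.89
~((γ | α) & γ) = 1 − 0.89 = 0.11
ε | δ = min(1, a+b) on (0.11, 0.34) = 0.45
(ε | δ) & γ = max(0, a+b−1) on (0.45, 0.89) = 0.34
~((ε | δ) & γ) = 1 − 0.34 = 0.66
~((γ | α) & γ) | ~((ε | δ) & γ) = min(1, a+b) on (0.11, 0.66) = 0.77

0.77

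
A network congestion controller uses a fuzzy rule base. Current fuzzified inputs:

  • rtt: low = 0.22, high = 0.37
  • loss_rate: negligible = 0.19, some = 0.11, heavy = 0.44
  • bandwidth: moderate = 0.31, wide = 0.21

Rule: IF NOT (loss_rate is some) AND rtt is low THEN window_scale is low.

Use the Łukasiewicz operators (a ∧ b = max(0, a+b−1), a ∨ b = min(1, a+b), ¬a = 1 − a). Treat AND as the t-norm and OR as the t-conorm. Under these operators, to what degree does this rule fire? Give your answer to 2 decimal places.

firing strength: ¬some=1−0.11=0.89, low=0.22; AND[max(0, a+b−1)] → w = 0.11

0.11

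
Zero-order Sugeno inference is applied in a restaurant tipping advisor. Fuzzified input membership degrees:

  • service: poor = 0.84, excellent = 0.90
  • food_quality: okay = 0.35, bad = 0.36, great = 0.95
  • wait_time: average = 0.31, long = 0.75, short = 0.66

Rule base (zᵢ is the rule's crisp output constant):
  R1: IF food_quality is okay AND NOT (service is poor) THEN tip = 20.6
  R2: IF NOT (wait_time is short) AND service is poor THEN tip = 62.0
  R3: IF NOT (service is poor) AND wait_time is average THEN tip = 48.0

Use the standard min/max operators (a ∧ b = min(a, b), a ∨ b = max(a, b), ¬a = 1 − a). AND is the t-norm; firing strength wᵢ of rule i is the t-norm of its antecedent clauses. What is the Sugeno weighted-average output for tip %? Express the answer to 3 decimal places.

R1 (z=20.6): okay=0.35, ¬poor=1−0.84=0.16; AND[min(a, b)] → w = 0.16
R2 (z=62.0): ¬short=1−0.66=0.34, poor=0.84; AND[min(a, b)] → w = 0.34
R3 (z=48.0): ¬poor=1−0.84=0.16, average=0.31; AND[min(a, b)] → w = 0.16
Weighted average = (0.16·20.6 + 0.34·62.0 + 0.16·48.0) / (0.16 + 0.34 + 0.16)
  = 32.0560 / 0.6600 = 48.570

48.570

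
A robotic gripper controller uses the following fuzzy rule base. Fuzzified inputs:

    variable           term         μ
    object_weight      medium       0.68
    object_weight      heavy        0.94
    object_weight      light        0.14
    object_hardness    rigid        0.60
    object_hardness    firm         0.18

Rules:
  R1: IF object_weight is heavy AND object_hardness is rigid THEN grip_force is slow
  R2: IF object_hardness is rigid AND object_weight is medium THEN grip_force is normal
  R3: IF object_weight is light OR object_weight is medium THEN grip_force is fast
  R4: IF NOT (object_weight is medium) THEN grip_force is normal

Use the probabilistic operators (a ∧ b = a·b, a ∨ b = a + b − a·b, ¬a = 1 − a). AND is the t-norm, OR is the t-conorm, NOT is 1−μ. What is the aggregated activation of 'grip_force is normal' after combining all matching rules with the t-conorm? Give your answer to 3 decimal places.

R1: heavy=0.94, rigid=0.60; AND[a·b] → w = 0.5640
R2: rigid=0.60, medium=0.68; AND[a·b] → w = 0.4080
R3: light=0.14, medium=0.68; OR[a + b − a·b] → w = 0.7248
R4: ¬medium=1−0.68=0.32 → w = 0.3200
Rules with consequent 'normal': {R2, R4} → strengths 0.4080, 0.3200
Aggregate via t-conorm [a + b − a·b]: 0.5974

0.597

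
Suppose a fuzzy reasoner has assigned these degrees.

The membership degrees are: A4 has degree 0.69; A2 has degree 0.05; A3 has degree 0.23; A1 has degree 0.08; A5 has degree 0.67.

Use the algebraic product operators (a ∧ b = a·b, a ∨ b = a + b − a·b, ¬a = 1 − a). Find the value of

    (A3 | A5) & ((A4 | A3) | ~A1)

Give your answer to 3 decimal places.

A3 | A5 = a + b − a·b on (0.2300, 0.6700) = 0.7459
A4 | A3 = a + b − a·b on (0.6900, 0.2300) = 0.7613
~A1 = 1 − 0.0800 = 0.9200
(A4 | A3) | ~A1 = a + b − a·b on (0.7613, 0.9200) = 0.9809
(A3 | A5) & ((A4 | A3) | ~A1) = a·b on (0.7459, 0.9809) = 0.7317

0.732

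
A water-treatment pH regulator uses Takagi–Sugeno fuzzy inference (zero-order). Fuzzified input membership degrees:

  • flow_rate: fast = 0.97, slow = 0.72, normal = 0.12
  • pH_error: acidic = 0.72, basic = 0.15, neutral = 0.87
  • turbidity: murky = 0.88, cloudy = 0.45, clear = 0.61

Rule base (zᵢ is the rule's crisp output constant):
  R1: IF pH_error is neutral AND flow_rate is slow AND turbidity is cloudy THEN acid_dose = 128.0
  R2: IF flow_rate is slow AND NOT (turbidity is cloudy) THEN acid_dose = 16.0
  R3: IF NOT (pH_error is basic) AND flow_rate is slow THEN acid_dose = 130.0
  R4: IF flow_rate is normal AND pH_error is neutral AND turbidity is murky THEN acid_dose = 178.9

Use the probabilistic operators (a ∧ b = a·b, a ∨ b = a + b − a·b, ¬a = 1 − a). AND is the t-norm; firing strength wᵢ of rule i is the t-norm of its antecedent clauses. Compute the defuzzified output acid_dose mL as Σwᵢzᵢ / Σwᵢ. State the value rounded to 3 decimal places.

100.172

R1 (z=128.0): neutral=0.87, slow=0.72, cloudy=0.45; AND[a·b] → w = 0.2819
R2 (z=16.0): slow=0.72, ¬cloudy=1−0.45=0.55; AND[a·b] → w = 0.3960
R3 (z=130.0): ¬basic=1−0.15=0.85, slow=0.72; AND[a·b] → w = 0.6120
R4 (z=178.9): normal=0.12, neutral=0.87, murky=0.88; AND[a·b] → w = 0.0919
Weighted average = (0.2819·128.0 + 0.3960·16.0 + 0.6120·130.0 + 0.0919·178.9) / (0.2819 + 0.3960 + 0.6120 + 0.0919)
  = 138.4125 / 1.3818 = 100.172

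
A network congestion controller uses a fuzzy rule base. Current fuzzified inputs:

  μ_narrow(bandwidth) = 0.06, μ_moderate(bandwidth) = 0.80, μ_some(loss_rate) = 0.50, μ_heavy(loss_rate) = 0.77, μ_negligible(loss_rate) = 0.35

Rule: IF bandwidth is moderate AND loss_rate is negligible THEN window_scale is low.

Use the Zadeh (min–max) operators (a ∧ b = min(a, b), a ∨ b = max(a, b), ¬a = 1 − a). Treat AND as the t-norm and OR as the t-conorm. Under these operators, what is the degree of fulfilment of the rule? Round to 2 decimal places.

firing strength: moderate=0.80, negligible=0.35; AND[min(a, b)] → w = 0.35

0.35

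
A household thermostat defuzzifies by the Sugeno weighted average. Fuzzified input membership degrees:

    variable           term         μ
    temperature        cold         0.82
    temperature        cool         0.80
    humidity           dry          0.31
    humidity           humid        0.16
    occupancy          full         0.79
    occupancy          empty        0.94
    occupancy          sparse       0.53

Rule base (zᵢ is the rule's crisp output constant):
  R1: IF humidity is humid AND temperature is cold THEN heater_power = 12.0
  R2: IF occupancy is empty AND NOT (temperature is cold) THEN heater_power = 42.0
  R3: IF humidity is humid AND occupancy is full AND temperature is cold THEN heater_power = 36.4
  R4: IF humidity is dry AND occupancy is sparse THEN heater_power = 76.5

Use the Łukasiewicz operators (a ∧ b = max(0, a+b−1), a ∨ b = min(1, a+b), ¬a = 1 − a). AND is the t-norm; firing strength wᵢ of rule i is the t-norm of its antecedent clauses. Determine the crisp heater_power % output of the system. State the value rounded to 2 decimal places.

R1 (z=12.0): humid=0.16, cold=0.82; AND[max(0, a+b−1)] → w = 0.00
R2 (z=42.0): empty=0.94, ¬cold=1−0.82=0.18; AND[max(0, a+b−1)] → w = 0.12
R3 (z=36.4): humid=0.16, full=0.79, cold=0.82; AND[max(0, a+b−1)] → w = 0.00
R4 (z=76.5): dry=0.31, sparse=0.53; AND[max(0, a+b−1)] → w = 0.00
Weighted average = (0.00·12.0 + 0.12·42.0 + 0.00·36.4 + 0.00·76.5) / (0.00 + 0.12 + 0.00 + 0.00)
  = 5.0400 / 0.1200 = 42.00

42.00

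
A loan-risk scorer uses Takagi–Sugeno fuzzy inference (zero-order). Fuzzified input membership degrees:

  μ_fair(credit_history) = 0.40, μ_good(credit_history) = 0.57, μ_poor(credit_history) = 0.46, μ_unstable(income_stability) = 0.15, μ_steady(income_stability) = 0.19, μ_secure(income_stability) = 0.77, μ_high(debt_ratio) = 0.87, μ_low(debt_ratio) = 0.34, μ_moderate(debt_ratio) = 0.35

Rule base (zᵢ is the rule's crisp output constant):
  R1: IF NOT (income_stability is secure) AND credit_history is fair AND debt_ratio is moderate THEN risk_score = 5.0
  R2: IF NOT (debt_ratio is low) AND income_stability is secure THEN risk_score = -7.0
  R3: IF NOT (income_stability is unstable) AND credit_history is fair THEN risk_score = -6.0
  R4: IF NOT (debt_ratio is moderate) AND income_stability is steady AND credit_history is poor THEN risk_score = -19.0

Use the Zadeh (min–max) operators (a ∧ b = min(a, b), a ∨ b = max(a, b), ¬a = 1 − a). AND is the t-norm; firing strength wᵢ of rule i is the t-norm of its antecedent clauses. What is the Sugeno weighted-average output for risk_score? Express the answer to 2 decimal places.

-6.41

R1 (z=5.0): ¬secure=1−0.77=0.23, fair=0.40, moderate=0.35; AND[min(a, b)] → w = 0.23
R2 (z=-7.0): ¬low=1−0.34=0.66, secure=0.77; AND[min(a, b)] → w = 0.66
R3 (z=-6.0): ¬unstable=1−0.15=0.85, fair=0.40; AND[min(a, b)] → w = 0.40
R4 (z=-19.0): ¬moderate=1−0.35=0.65, steady=0.19, poor=0.46; AND[min(a, b)] → w = 0.19
Weighted average = (0.23·5.0 + 0.66·-7.0 + 0.40·-6.0 + 0.19·-19.0) / (0.23 + 0.66 + 0.40 + 0.19)
  = -9.4800 / 1.4800 = -6.41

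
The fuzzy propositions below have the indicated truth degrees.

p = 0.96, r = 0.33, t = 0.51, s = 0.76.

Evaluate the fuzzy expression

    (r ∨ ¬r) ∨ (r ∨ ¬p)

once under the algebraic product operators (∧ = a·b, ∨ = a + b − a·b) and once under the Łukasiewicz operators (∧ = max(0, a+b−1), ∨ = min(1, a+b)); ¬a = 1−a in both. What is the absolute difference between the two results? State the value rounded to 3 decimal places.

Under algebraic product:
  ¬r = 1 − 0.3300 = 0.6700
  r ∨ ¬r = a + b − a·b on (0.3300, 0.6700) = 0.7789
  ¬p = 1 − 0.9600 = 0.0400
  r ∨ ¬p = a + b − a·b on (0.3300, 0.0400) = 0.3568
  (r ∨ ¬r) ∨ (r ∨ ¬p) = a + b − a·b on (0.7789, 0.3568) = 0.8578
  → value = 0.8578
Under Łukasiewicz:
  ¬r = 1 − 0.33 = 0.67
  r ∨ ¬r = min(1, a+b) on (0.33, 0.67) = 1.00
  ¬p = 1 − 0.96 = 0.04
  r ∨ ¬p = min(1, a+b) on (0.33, 0.04) = 0.37
  (r ∨ ¬r) ∨ (r ∨ ¬p) = min(1, a+b) on (1.00, 0.37) = 1.00
  → value = 1.0000
|0.8578 − 1.0000| = 0.142

0.142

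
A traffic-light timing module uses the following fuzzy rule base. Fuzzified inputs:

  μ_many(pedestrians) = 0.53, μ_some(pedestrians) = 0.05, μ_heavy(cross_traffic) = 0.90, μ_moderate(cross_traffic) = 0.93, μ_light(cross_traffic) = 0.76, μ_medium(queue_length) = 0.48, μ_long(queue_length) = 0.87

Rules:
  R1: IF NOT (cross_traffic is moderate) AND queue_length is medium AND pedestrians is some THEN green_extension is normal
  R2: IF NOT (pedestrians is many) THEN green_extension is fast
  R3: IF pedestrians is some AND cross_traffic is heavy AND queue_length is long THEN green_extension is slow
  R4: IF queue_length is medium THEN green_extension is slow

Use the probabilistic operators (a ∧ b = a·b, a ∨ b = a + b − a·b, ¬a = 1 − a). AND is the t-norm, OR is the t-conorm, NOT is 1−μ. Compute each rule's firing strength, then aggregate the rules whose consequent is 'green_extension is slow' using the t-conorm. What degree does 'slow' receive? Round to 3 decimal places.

0.500

R1: ¬moderate=1−0.93=0.07, medium=0.48, some=0.05; AND[a·b] → w = 0.0017
R2: ¬many=1−0.53=0.47 → w = 0.4700
R3: some=0.05, heavy=0.90, long=0.87; AND[a·b] → w = 0.0392
R4: medium=0.48 → w = 0.4800
Rules with consequent 'slow': {R3, R4} → strengths 0.0392, 0.4800
Aggregate via t-conorm [a + b − a·b]: 0.5004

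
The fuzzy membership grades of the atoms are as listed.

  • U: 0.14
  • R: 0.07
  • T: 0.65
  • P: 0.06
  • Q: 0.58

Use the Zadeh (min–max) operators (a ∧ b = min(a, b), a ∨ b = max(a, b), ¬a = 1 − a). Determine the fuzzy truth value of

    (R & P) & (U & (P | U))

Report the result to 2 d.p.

R & P = min(a, b) on (0.07, 0.06) = 0.06
P | U = max(a, b) on (0.06, 0.14) = 0.14
U & (P | U) = min(a, b) on (0.14, 0.14) = 0.14
(R & P) & (U & (P | U)) = min(a, b) on (0.06, 0.14) = 0.06

0.06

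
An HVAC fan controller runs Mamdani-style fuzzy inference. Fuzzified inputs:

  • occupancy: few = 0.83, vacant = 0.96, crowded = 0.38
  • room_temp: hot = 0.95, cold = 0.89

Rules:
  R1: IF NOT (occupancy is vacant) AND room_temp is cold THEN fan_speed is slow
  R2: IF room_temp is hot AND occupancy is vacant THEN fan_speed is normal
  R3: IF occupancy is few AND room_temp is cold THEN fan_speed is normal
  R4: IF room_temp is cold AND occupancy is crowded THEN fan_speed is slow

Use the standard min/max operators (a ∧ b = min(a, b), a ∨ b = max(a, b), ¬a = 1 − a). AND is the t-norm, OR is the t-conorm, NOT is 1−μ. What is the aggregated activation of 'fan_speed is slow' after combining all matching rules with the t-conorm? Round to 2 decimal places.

0.38

R1: ¬vacant=1−0.96=0.04, cold=0.89; AND[min(a, b)] → w = 0.04
R2: hot=0.95, vacant=0.96; AND[min(a, b)] → w = 0.95
R3: few=0.83, cold=0.89; AND[min(a, b)] → w = 0.83
R4: cold=0.89, crowded=0.38; AND[min(a, b)] → w = 0.38
Rules with consequent 'slow': {R1, R4} → strengths 0.04, 0.38
Aggregate via t-conorm [max(a, b)]: 0.38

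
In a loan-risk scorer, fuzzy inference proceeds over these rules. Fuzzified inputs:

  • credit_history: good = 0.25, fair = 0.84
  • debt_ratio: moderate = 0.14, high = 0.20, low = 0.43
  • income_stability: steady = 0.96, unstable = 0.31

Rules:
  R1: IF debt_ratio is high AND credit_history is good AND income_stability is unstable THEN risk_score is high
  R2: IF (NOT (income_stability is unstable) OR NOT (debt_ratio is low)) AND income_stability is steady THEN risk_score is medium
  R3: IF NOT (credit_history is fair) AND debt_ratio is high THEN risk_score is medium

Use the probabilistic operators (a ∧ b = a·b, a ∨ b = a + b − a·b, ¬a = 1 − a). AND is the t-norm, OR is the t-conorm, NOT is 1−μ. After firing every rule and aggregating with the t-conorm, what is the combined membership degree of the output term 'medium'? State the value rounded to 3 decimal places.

R1: high=0.20, good=0.25, unstable=0.31; AND[a·b] → w = 0.0155
R2: (¬unstable=1−0.31=0.69 OR ¬low=1−0.43=0.57) = 0.8667; AND[a·b] with steady=0.96 → w = 0.8320
R3: ¬fair=1−0.84=0.16, high=0.20; AND[a·b] → w = 0.0320
Rules with consequent 'medium': {R2, R3} → strengths 0.8320, 0.0320
Aggregate via t-conorm [a + b − a·b]: 0.8374

0.837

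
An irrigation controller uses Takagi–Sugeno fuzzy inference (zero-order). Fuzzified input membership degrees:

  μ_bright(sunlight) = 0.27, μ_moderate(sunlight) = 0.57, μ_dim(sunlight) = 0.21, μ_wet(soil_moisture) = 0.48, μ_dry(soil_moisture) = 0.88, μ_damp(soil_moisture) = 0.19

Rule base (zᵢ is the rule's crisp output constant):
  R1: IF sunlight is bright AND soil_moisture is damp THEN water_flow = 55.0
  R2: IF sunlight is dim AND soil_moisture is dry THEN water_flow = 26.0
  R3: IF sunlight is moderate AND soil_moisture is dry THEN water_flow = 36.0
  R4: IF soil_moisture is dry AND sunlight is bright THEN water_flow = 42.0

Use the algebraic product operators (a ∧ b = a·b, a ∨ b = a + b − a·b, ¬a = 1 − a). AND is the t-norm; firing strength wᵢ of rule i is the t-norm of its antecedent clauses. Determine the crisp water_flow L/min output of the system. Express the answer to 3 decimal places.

R1 (z=55.0): bright=0.27, damp=0.19; AND[a·b] → w = 0.0513
R2 (z=26.0): dim=0.21, dry=0.88; AND[a·b] → w = 0.1848
R3 (z=36.0): moderate=0.57, dry=0.88; AND[a·b] → w = 0.5016
R4 (z=42.0): dry=0.88, bright=0.27; AND[a·b] → w = 0.2376
Weighted average = (0.0513·55.0 + 0.1848·26.0 + 0.5016·36.0 + 0.2376·42.0) / (0.0513 + 0.1848 + 0.5016 + 0.2376)
  = 35.6631 / 0.9753 = 36.566

36.566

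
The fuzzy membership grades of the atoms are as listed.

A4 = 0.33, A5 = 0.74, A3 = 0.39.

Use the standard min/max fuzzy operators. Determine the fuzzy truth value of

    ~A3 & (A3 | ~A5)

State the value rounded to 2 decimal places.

~A3 = 1 − 0.39 = 0.61
~A5 = 1 − 0.74 = 0.26
A3 | ~A5 = max(a, b) on (0.39, 0.26) = 0.39
~A3 & (A3 | ~A5) = min(a, b) on (0.61, 0.39) = 0.39

0.39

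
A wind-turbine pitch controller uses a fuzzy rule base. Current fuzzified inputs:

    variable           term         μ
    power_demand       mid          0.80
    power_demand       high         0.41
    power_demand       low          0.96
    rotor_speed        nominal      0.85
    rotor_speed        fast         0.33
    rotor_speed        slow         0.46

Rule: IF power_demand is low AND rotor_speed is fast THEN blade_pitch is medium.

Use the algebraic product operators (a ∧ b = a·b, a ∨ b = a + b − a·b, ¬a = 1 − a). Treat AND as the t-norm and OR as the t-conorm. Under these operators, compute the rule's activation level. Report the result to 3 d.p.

0.317

firing strength: low=0.96, fast=0.33; AND[a·b] → w = 0.3168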